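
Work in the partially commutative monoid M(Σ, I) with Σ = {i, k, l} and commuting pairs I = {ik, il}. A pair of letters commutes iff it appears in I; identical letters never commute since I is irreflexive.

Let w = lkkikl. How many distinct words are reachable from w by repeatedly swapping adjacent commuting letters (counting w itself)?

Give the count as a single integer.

#0=l has no predecessor
#1=k depends on [0:l]
#2=k depends on [1:k]
#3=i has no predecessor
#4=k depends on [2:k]
#5=l depends on [4:k]
sources: [0:l, 3:i]
N(rest) = Σ N(rest − s) over sources s of rest; N(one piece) = 1:
  size 1 → [3]=1  [5]=1
  size 2 → [3,5]=2  [4,5]=1
  size 3 → [2,4,5]=1  [3,4,5]=3
  size 4 → [1,2,4,5]=1  [2,3,4,5]=4
  first=0(l) contributes 5
  first=3(i) contributes 1
|[w]| = 6

6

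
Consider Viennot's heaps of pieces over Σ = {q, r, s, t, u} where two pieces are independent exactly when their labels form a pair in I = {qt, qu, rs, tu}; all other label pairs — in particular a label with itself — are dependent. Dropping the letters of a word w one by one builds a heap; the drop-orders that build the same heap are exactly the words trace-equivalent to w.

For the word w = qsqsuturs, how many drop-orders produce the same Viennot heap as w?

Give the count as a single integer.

0(q) covers ∅
1(s) covers 0:q
2(q) covers 1:s
3(s) covers 2:q
4(u) covers 3:s
5(t) covers 3:s
6(u) covers 4:u
7(r) covers 5:t, 6:u
8(s) covers 5:t, 6:u
floor of heap: 0:q
completions by unplaced set U, small U first (add the entries for U minus each lowest piece of U):
  |U|=1: {7}:1  {8}:1
  |U|=2: {7,8}:2
  |U|=3: {5,7,8}:2  {6,7,8}:2
  |U|=4: {4,6,7,8}:2  {5,6,7,8}:4
  |U|=5: {4,5,6,7,8}:6
  |U|=6: {3,4,5,6,7,8}:6
  |U|=7: {2,3,4,5,6,7,8}:6
  start at 0(q): 6

6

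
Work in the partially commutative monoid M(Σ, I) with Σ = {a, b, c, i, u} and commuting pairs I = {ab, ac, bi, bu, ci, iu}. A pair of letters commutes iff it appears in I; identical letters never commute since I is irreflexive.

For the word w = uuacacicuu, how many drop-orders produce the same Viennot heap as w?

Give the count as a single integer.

40

drop 0:u onto floor
drop 1:u onto {0:u}
drop 2:a onto {1:u}
drop 3:c onto {1:u}
drop 4:a onto {2:a}
drop 5:c onto {3:c}
drop 6:i onto {4:a}
drop 7:c onto {5:c}
drop 8:u onto {4:a, 7:c}
drop 9:u onto {8:u}
ground layer = {0:u}
drop-orders for the pieces not yet dropped (sum over which currently-grounded one goes next):
  1 to go: {6} 1  {9} 1
  2 to go: {6,9} 2  {8,9} 1
  3 to go: {6,8,9} 3  {7,8,9} 1
  4 to go: {4,6,8,9} 3  {5,7,8,9} 1  {6,7,8,9} 4
  5 to go: {2,4,6,8,9} 3  {3,5,7,8,9} 1  {4,6,7,8,9} 7  {5,6,7,8,9} 5
  6 to go: {2,4,6,7,8,9} 10  {3,5,6,7,8,9} 6  {4,5,6,7,8,9} 12
  7 to go: {2,4,5,6,7,8,9} 22  {3,4,5,6,7,8,9} 18
  8 to go: {2,3,4,5,6,7,8,9} 40
  if 0:u drops first: 40 orders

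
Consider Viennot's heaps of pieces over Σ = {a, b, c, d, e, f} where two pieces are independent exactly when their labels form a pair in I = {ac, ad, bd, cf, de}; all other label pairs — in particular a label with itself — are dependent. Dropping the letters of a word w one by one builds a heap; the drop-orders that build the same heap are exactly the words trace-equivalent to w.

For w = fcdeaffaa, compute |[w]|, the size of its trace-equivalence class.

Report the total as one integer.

6

piece 0:f — minimal
piece 1:c — minimal
piece 2:d rests on {0:f, 1:c}
piece 3:e rests on {0:f, 1:c}
piece 4:a rests on {3:e}
piece 5:f rests on {2:d, 4:a}
piece 6:f rests on {5:f}
piece 7:a rests on {6:f}
piece 8:a rests on {7:a}
minimal pieces: {0:f, 1:c}
ways to finish when only these pieces remain (= sum over removing one remaining piece with nothing left below it):
  1 left: {8}→1
  2 left: {7,8}→1
  3 left: {6,7,8}→1
  4 left: {5,6,7,8}→1
  5 left: {2,5,6,7,8}→1  {4,5,6,7,8}→1
  6 left: {2,4,5,6,7,8}→2  {3,4,5,6,7,8}→1
  7 left: {2,3,4,5,6,7,8}→3
  placing 0:f first → 3 extensions
  placing 1:c first → 3 extensions
total linear extensions = 6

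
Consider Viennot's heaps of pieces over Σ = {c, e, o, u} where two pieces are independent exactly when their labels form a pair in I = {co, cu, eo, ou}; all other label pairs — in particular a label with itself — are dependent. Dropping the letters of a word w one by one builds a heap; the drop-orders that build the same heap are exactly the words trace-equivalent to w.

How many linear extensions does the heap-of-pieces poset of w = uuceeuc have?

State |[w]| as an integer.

drop 0:u onto floor
drop 1:u onto {0:u}
drop 2:c onto floor
drop 3:e onto {1:u, 2:c}
drop 4:e onto {3:e}
drop 5:u onto {4:e}
drop 6:c onto {4:e}
ground layer = {0:u, 2:c}
drop-orders for the pieces not yet dropped (sum over which currently-grounded one goes next):
  1 to go: {5} 1  {6} 1
  2 to go: {5,6} 2
  3 to go: {4,5,6} 2
  4 to go: {3,4,5,6} 2
  5 to go: {1,3,4,5,6} 2  {2,3,4,5,6} 2
  if 0:u drops first: 4 orders
  if 2:c drops first: 2 orders
heap linearizations: 6

6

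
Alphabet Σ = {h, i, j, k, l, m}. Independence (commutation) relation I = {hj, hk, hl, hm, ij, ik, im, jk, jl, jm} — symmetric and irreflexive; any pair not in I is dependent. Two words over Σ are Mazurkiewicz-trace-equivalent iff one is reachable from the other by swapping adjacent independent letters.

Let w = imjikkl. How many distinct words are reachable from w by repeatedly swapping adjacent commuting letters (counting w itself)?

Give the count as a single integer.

piece 0:i — minimal
piece 1:m — minimal
piece 2:j — minimal
piece 3:i rests on {0:i}
piece 4:k rests on {1:m}
piece 5:k rests on {4:k}
piece 6:l rests on {3:i, 5:k}
minimal pieces: {0:i, 1:m, 2:j}
ways to finish when only these pieces remain (= sum over removing one remaining piece with nothing left below it):
  1 left: {2}→1  {6}→1
  2 left: {2,6}→2  {3,6}→1  {5,6}→1
  3 left: {0,3,6}→1  {2,3,6}→3  {2,5,6}→3  {3,5,6}→2  {4,5,6}→1
  4 left: {0,2,3,6}→4  {0,3,5,6}→3  {1,4,5,6}→1  {2,3,5,6}→8  {2,4,5,6}→4  {3,4,5,6}→3
  5 left: {0,2,3,5,6}→15  {0,3,4,5,6}→6  {1,2,4,5,6}→5  {1,3,4,5,6}→4  {2,3,4,5,6}→15
  placing 0:i first → 24 extensions
  placing 1:m first → 36 extensions
  placing 2:j first → 10 extensions
total linear extensions = 70

70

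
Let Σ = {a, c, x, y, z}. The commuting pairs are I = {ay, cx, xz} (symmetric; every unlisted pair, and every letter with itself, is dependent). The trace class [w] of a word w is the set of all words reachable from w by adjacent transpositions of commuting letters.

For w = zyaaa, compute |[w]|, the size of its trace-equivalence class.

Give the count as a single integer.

#0=z has no predecessor
#1=y depends on [0:z]
#2=a depends on [0:z]
#3=a depends on [2:a]
#4=a depends on [3:a]
sources: [0:z]
N(rest) = Σ N(rest − s) over sources s of rest; N(one piece) = 1:
  size 1 → [1]=1  [4]=1
  size 2 → [1,4]=2  [3,4]=1
  size 3 → [1,3,4]=3  [2,3,4]=1
  first=0(z) contributes 4

4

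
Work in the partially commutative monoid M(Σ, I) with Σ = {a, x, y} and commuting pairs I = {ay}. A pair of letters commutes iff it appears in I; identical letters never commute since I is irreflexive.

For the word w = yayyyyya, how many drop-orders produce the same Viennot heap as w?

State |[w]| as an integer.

28

drop 0:y onto floor
drop 1:a onto floor
drop 2:y onto {0:y}
drop 3:y onto {2:y}
drop 4:y onto {3:y}
drop 5:y onto {4:y}
drop 6:y onto {5:y}
drop 7:a onto {1:a}
ground layer = {0:y, 1:a}
drop-orders for the pieces not yet dropped (sum over which currently-grounded one goes next):
  1 to go: {6} 1  {7} 1
  2 to go: {1,7} 1  {5,6} 1  {6,7} 2
  3 to go: {1,6,7} 3  {4,5,6} 1  {5,6,7} 3
  4 to go: {1,5,6,7} 6  {3,4,5,6} 1  {4,5,6,7} 4
  5 to go: {1,4,5,6,7} 10  {2,3,4,5,6} 1  {3,4,5,6,7} 5
  6 to go: {0,2,3,4,5,6} 1  {1,3,4,5,6,7} 15  {2,3,4,5,6,7} 6
  if 0:y drops first: 21 orders
  if 1:a drops first: 7 orders
heap linearizations: 28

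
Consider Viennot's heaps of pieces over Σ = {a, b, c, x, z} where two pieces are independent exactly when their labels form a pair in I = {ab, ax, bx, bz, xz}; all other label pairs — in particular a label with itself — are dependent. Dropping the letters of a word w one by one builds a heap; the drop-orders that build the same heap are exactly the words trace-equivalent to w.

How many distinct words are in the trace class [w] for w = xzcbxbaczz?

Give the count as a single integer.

24

drop 0:x onto floor
drop 1:z onto floor
drop 2:c onto {0:x, 1:z}
drop 3:b onto {2:c}
drop 4:x onto {2:c}
drop 5:b onto {3:b}
drop 6:a onto {2:c}
drop 7:c onto {4:x, 5:b, 6:a}
drop 8:z onto {7:c}
drop 9:z onto {8:z}
ground layer = {0:x, 1:z}
drop-orders for the pieces not yet dropped (sum over which currently-grounded one goes next):
  1 to go: {9} 1
  2 to go: {8,9} 1
  3 to go: {7,8,9} 1
  4 to go: {4,7,8,9} 1  {5,7,8,9} 1  {6,7,8,9} 1
  5 to go: {3,5,7,8,9} 1  {4,5,7,8,9} 2  {4,6,7,8,9} 2  {5,6,7,8,9} 2
  6 to go: {3,4,5,7,8,9} 3  {3,5,6,7,8,9} 3  {4,5,6,7,8,9} 6
  7 to go: {3,4,5,6,7,8,9} 12
  8 to go: {2,3,4,5,6,7,8,9} 12
  if 0:x drops first: 12 orders
  if 1:z drops first: 12 orders
heap linearizations: 24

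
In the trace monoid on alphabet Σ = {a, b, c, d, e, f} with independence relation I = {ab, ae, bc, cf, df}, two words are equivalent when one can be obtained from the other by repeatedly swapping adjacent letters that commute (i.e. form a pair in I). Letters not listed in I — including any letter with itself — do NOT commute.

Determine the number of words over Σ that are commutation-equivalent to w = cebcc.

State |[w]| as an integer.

#0=c has no predecessor
#1=e depends on [0:c]
#2=b depends on [1:e]
#3=c depends on [1:e]
#4=c depends on [3:c]
sources: [0:c]
N(rest) = Σ N(rest − s) over sources s of rest; N(one piece) = 1:
  size 1 → [2]=1  [4]=1
  size 2 → [2,4]=2  [3,4]=1
  size 3 → [2,3,4]=3
  first=0(c) contributes 3

3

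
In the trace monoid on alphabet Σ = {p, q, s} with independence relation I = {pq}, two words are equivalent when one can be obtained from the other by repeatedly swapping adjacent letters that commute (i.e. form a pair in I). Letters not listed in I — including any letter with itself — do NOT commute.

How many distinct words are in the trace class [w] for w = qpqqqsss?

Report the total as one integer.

piece 0:q — minimal
piece 1:p — minimal
piece 2:q rests on {0:q}
piece 3:q rests on {2:q}
piece 4:q rests on {3:q}
piece 5:s rests on {1:p, 4:q}
piece 6:s rests on {5:s}
piece 7:s rests on {6:s}
minimal pieces: {0:q, 1:p}
ways to finish when only these pieces remain (= sum over removing one remaining piece with nothing left below it):
  1 left: {7}→1
  2 left: {6,7}→1
  3 left: {5,6,7}→1
  4 left: {1,5,6,7}→1  {4,5,6,7}→1
  5 left: {1,4,5,6,7}→2  {3,4,5,6,7}→1
  6 left: {1,3,4,5,6,7}→3  {2,3,4,5,6,7}→1
  placing 0:q first → 4 extensions
  placing 1:p first → 1 extensions
total linear extensions = 5

5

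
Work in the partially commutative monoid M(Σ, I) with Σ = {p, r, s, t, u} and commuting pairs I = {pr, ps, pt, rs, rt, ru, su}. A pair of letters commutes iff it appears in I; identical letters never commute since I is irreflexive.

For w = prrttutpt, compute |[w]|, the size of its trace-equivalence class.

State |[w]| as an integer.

piece 0:p — minimal
piece 1:r — minimal
piece 2:r rests on {1:r}
piece 3:t — minimal
piece 4:t rests on {3:t}
piece 5:u rests on {0:p, 4:t}
piece 6:t rests on {5:u}
piece 7:p rests on {5:u}
piece 8:t rests on {6:t}
minimal pieces: {0:p, 1:r, 3:t}
ways to finish when only these pieces remain (= sum over removing one remaining piece with nothing left below it):
  1 left: {2}→1  {7}→1  {8}→1
  2 left: {1,2}→1  {2,7}→2  {2,8}→2  {6,8}→1  {7,8}→2
  3 left: {1,2,7}→3  {1,2,8}→3  {2,6,8}→3  {2,7,8}→6  {6,7,8}→3
  4 left: {1,2,6,8}→6  {1,2,7,8}→12  {2,6,7,8}→12  {5,6,7,8}→3
  5 left: {0,5,6,7,8}→3  {1,2,6,7,8}→30  {2,5,6,7,8}→15  {4,5,6,7,8}→3
  6 left: {0,2,5,6,7,8}→18  {0,4,5,6,7,8}→6  {1,2,5,6,7,8}→45  {2,4,5,6,7,8}→18  {3,4,5,6,7,8}→3
  7 left: {0,1,2,5,6,7,8}→63  {0,2,4,5,6,7,8}→42  {0,3,4,5,6,7,8}→9  {1,2,4,5,6,7,8}→63  {2,3,4,5,6,7,8}→21
  placing 0:p first → 84 extensions
  placing 1:r first → 72 extensions
  placing 3:t first → 168 extensions
total linear extensions = 324

324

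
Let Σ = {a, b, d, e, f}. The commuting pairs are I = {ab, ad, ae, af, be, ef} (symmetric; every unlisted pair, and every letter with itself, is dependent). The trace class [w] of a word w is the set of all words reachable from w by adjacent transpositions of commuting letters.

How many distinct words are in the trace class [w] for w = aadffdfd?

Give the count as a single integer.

0(a) covers ∅
1(a) covers 0:a
2(d) covers ∅
3(f) covers 2:d
4(f) covers 3:f
5(d) covers 4:f
6(f) covers 5:d
7(d) covers 6:f
floor of heap: 0:a, 2:d
completions by unplaced set U, small U first (add the entries for U minus each lowest piece of U):
  |U|=1: {1}:1  {7}:1
  |U|=2: {0,1}:1  {1,7}:2  {6,7}:1
  |U|=3: {0,1,7}:3  {1,6,7}:3  {5,6,7}:1
  |U|=4: {0,1,6,7}:6  {1,5,6,7}:4  {4,5,6,7}:1
  |U|=5: {0,1,5,6,7}:10  {1,4,5,6,7}:5  {3,4,5,6,7}:1
  |U|=6: {0,1,4,5,6,7}:15  {1,3,4,5,6,7}:6  {2,3,4,5,6,7}:1
  start at 0(a): 7
  start at 2(d): 21
sum over floor = 28

28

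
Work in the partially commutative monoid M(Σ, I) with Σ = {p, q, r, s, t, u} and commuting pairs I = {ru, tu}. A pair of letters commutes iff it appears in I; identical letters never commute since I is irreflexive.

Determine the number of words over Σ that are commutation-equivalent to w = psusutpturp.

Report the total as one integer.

6

drop 0:p onto floor
drop 1:s onto {0:p}
drop 2:u onto {1:s}
drop 3:s onto {2:u}
drop 4:u onto {3:s}
drop 5:t onto {3:s}
drop 6:p onto {4:u, 5:t}
drop 7:t onto {6:p}
drop 8:u onto {6:p}
drop 9:r onto {7:t}
drop 10:p onto {8:u, 9:r}
ground layer = {0:p}
drop-orders for the pieces not yet dropped (sum over which currently-grounded one goes next):
  1 to go: {10} 1
  2 to go: {8,10} 1  {9,10} 1
  3 to go: {7,9,10} 1  {8,9,10} 2
  4 to go: {7,8,9,10} 3
  5 to go: {6,7,8,9,10} 3
  6 to go: {4,6,7,8,9,10} 3  {5,6,7,8,9,10} 3
  7 to go: {4,5,6,7,8,9,10} 6
  8 to go: {3,4,5,6,7,8,9,10} 6
  9 to go: {2,3,4,5,6,7,8,9,10} 6
  if 0:p drops first: 6 orders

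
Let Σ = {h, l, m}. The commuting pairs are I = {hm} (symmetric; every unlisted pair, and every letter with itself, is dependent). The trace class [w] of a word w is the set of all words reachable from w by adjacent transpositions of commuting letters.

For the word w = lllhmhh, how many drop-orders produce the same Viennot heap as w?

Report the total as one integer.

piece 0:l — minimal
piece 1:l rests on {0:l}
piece 2:l rests on {1:l}
piece 3:h rests on {2:l}
piece 4:m rests on {2:l}
piece 5:h rests on {3:h}
piece 6:h rests on {5:h}
minimal pieces: {0:l}
ways to finish when only these pieces remain (= sum over removing one remaining piece with nothing left below it):
  1 left: {4}→1  {6}→1
  2 left: {4,6}→2  {5,6}→1
  3 left: {3,5,6}→1  {4,5,6}→3
  4 left: {3,4,5,6}→4
  5 left: {2,3,4,5,6}→4
  placing 0:l first → 4 extensions

4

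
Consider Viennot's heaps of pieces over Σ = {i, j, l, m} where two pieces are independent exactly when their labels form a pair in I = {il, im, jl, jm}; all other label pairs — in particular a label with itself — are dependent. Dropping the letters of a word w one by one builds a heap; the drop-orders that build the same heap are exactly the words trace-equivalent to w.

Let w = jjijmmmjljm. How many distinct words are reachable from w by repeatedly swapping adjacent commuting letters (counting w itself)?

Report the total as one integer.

462

drop 0:j onto floor
drop 1:j onto {0:j}
drop 2:i onto {1:j}
drop 3:j onto {2:i}
drop 4:m onto floor
drop 5:m onto {4:m}
drop 6:m onto {5:m}
drop 7:j onto {3:j}
drop 8:l onto {6:m}
drop 9:j onto {7:j}
drop 10:m onto {8:l}
ground layer = {0:j, 4:m}
drop-orders for the pieces not yet dropped (sum over which currently-grounded one goes next):
  1 to go: {9} 1  {10} 1
  2 to go: {7,9} 1  {8,10} 1  {9,10} 2
  3 to go: {3,7,9} 1  {6,8,10} 1  {7,9,10} 3  {8,9,10} 3
  4 to go: {2,3,7,9} 1  {3,7,9,10} 4  {5,6,8,10} 1  {6,8,9,10} 4  {7,8,9,10} 6
  5 to go: {1,2,3,7,9} 1  {2,3,7,9,10} 5  {3,7,8,9,10} 10  {4,5,6,8,10} 1  {5,6,8,9,10} 5  {6,7,8,9,10} 10
  6 to go: {0,1,2,3,7,9} 1  {1,2,3,7,9,10} 6  {2,3,7,8,9,10} 15  {3,6,7,8,9,10} 20  {4,5,6,8,9,10} 6  {5,6,7,8,9,10} 15
  7 to go: {0,1,2,3,7,9,10} 7  {1,2,3,7,8,9,10} 21  {2,3,6,7,8,9,10} 35  {3,5,6,7,8,9,10} 35  {4,5,6,7,8,9,10} 21
  8 to go: {0,1,2,3,7,8,9,10} 28  {1,2,3,6,7,8,9,10} 56  {2,3,5,6,7,8,9,10} 70  {3,4,5,6,7,8,9,10} 56
  9 to go: {0,1,2,3,6,7,8,9,10} 84  {1,2,3,5,6,7,8,9,10} 126  {2,3,4,5,6,7,8,9,10} 126
  if 0:j drops first: 252 orders
  if 4:m drops first: 210 orders
heap linearizations: 462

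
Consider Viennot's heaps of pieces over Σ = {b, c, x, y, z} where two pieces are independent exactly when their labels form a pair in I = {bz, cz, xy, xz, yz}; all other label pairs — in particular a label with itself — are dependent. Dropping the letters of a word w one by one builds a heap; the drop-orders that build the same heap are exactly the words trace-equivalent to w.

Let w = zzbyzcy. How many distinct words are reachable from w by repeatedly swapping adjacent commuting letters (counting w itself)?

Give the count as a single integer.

piece 0:z — minimal
piece 1:z rests on {0:z}
piece 2:b — minimal
piece 3:y rests on {2:b}
piece 4:z rests on {1:z}
piece 5:c rests on {3:y}
piece 6:y rests on {5:c}
minimal pieces: {0:z, 2:b}
ways to finish when only these pieces remain (= sum over removing one remaining piece with nothing left below it):
  1 left: {4}→1  {6}→1
  2 left: {1,4}→1  {4,6}→2  {5,6}→1
  3 left: {0,1,4}→1  {1,4,6}→3  {3,5,6}→1  {4,5,6}→3
  4 left: {0,1,4,6}→4  {1,4,5,6}→6  {2,3,5,6}→1  {3,4,5,6}→4
  5 left: {0,1,4,5,6}→10  {1,3,4,5,6}→10  {2,3,4,5,6}→5
  placing 0:z first → 15 extensions
  placing 2:b first → 20 extensions
total linear extensions = 35

35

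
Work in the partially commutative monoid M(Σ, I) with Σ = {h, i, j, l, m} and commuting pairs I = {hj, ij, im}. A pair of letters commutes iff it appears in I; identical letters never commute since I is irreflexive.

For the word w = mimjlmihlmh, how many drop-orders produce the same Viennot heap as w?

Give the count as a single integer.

8

0(m) covers ∅
1(i) covers ∅
2(m) covers 0:m
3(j) covers 2:m
4(l) covers 1:i, 3:j
5(m) covers 4:l
6(i) covers 4:l
7(h) covers 5:m, 6:i
8(l) covers 7:h
9(m) covers 8:l
10(h) covers 9:m
floor of heap: 0:m, 1:i
completions by unplaced set U, small U first (add the entries for U minus each lowest piece of U):
  |U|=1: {10}:1
  |U|=2: {9,10}:1
  |U|=3: {8,9,10}:1
  |U|=4: {7,8,9,10}:1
  |U|=5: {5,7,8,9,10}:1  {6,7,8,9,10}:1
  |U|=6: {5,6,7,8,9,10}:2
  |U|=7: {4,5,6,7,8,9,10}:2
  |U|=8: {1,4,5,6,7,8,9,10}:2  {3,4,5,6,7,8,9,10}:2
  |U|=9: {1,3,4,5,6,7,8,9,10}:4  {2,3,4,5,6,7,8,9,10}:2
  start at 0(m): 6
  start at 1(i): 2
sum over floor = 8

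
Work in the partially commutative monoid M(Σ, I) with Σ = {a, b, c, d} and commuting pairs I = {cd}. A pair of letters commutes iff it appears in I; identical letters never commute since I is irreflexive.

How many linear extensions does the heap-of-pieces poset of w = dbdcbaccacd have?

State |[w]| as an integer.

4

0(d) covers ∅
1(b) covers 0:d
2(d) covers 1:b
3(c) covers 1:b
4(b) covers 2:d, 3:c
5(a) covers 4:b
6(c) covers 5:a
7(c) covers 6:c
8(a) covers 7:c
9(c) covers 8:a
10(d) covers 8:a
floor of heap: 0:d
completions by unplaced set U, small U first (add the entries for U minus each lowest piece of U):
  |U|=1: {9}:1  {10}:1
  |U|=2: {9,10}:2
  |U|=3: {8,9,10}:2
  |U|=4: {7,8,9,10}:2
  |U|=5: {6,7,8,9,10}:2
  |U|=6: {5,6,7,8,9,10}:2
  |U|=7: {4,5,6,7,8,9,10}:2
  |U|=8: {2,4,5,6,7,8,9,10}:2  {3,4,5,6,7,8,9,10}:2
  |U|=9: {2,3,4,5,6,7,8,9,10}:4
  start at 0(d): 4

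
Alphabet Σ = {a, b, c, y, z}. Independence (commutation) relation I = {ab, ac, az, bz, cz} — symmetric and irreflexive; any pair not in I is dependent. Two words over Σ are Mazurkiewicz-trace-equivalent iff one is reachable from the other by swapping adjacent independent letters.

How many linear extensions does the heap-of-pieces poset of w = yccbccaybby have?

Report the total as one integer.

6

drop 0:y onto floor
drop 1:c onto {0:y}
drop 2:c onto {1:c}
drop 3:b onto {2:c}
drop 4:c onto {3:b}
drop 5:c onto {4:c}
drop 6:a onto {0:y}
drop 7:y onto {5:c, 6:a}
drop 8:b onto {7:y}
drop 9:b onto {8:b}
drop 10:y onto {9:b}
ground layer = {0:y}
drop-orders for the pieces not yet dropped (sum over which currently-grounded one goes next):
  1 to go: {10} 1
  2 to go: {9,10} 1
  3 to go: {8,9,10} 1
  4 to go: {7,8,9,10} 1
  5 to go: {5,7,8,9,10} 1  {6,7,8,9,10} 1
  6 to go: {4,5,7,8,9,10} 1  {5,6,7,8,9,10} 2
  7 to go: {3,4,5,7,8,9,10} 1  {4,5,6,7,8,9,10} 3
  8 to go: {2,3,4,5,7,8,9,10} 1  {3,4,5,6,7,8,9,10} 4
  9 to go: {1,2,3,4,5,7,8,9,10} 1  {2,3,4,5,6,7,8,9,10} 5
  if 0:y drops first: 6 orders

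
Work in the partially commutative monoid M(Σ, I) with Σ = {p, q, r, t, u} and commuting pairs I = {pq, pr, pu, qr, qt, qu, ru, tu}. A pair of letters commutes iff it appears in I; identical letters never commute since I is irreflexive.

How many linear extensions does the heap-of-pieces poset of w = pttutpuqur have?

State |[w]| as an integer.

0(p) covers ∅
1(t) covers 0:p
2(t) covers 1:t
3(u) covers ∅
4(t) covers 2:t
5(p) covers 4:t
6(u) covers 3:u
7(q) covers ∅
8(u) covers 6:u
9(r) covers 4:t
floor of heap: 0:p, 3:u, 7:q
completions by unplaced set U, small U first (add the entries for U minus each lowest piece of U):
  |U|=1: {5}:1  {7}:1  {8}:1  {9}:1
  |U|=2: {5,7}:2  {5,8}:2  {5,9}:2  {6,8}:1  {7,8}:2  {7,9}:2  {8,9}:2
  |U|=3: {3,6,8}:1  {4,5,9}:2  {5,6,8}:3  {5,7,8}:6  {5,7,9}:6  {5,8,9}:6  {6,7,8}:3  {6,8,9}:3  {7,8,9}:6
  |U|=4: {2,4,5,9}:2  {3,5,6,8}:4  {3,6,7,8}:4  {3,6,8,9}:4  {4,5,7,9}:8  {4,5,8,9}:8  {5,6,7,8}:12  {5,6,8,9}:12  {5,7,8,9}:24  {6,7,8,9}:12
  |U|=5: {1,2,4,5,9}:2  {2,4,5,7,9}:10  {2,4,5,8,9}:10  {3,5,6,7,8}:20  {3,5,6,8,9}:20  {3,6,7,8,9}:20  {4,5,6,8,9}:20  {4,5,7,8,9}:40  {5,6,7,8,9}:60
  |U|=6: {0,1,2,4,5,9}:2  {1,2,4,5,7,9}:12  {1,2,4,5,8,9}:12  {2,4,5,6,8,9}:30  {2,4,5,7,8,9}:60  {3,4,5,6,8,9}:40  {3,5,6,7,8,9}:120  {4,5,6,7,8,9}:120
  |U|=7: {0,1,2,4,5,7,9}:14  {0,1,2,4,5,8,9}:14  {1,2,4,5,6,8,9}:42  {1,2,4,5,7,8,9}:84  {2,3,4,5,6,8,9}:70  {2,4,5,6,7,8,9}:210  {3,4,5,6,7,8,9}:280
  |U|=8: {0,1,2,4,5,6,8,9}:56  {0,1,2,4,5,7,8,9}:112  {1,2,3,4,5,6,8,9}:112  {1,2,4,5,6,7,8,9}:336  {2,3,4,5,6,7,8,9}:560
  start at 0(p): 1008
  start at 3(u): 504
  start at 7(q): 168
sum over floor = 1680

1680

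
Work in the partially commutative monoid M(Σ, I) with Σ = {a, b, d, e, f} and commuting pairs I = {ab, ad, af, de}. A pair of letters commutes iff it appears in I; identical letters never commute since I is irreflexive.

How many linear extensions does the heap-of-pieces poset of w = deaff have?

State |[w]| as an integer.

7

piece 0:d — minimal
piece 1:e — minimal
piece 2:a rests on {1:e}
piece 3:f rests on {0:d, 1:e}
piece 4:f rests on {3:f}
minimal pieces: {0:d, 1:e}
ways to finish when only these pieces remain (= sum over removing one remaining piece with nothing left below it):
  1 left: {2}→1  {4}→1
  2 left: {2,4}→2  {3,4}→1
  3 left: {0,3,4}→1  {2,3,4}→3
  placing 0:d first → 3 extensions
  placing 1:e first → 4 extensions
total linear extensions = 7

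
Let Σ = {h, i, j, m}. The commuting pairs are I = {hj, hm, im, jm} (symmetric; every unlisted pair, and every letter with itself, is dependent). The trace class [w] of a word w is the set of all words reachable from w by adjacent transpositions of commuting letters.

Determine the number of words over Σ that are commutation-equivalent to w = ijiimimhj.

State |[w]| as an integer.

drop 0:i onto floor
drop 1:j onto {0:i}
drop 2:i onto {1:j}
drop 3:i onto {2:i}
drop 4:m onto floor
drop 5:i onto {3:i}
drop 6:m onto {4:m}
drop 7:h onto {5:i}
drop 8:j onto {5:i}
ground layer = {0:i, 4:m}
drop-orders for the pieces not yet dropped (sum over which currently-grounded one goes next):
  1 to go: {6} 1  {7} 1  {8} 1
  2 to go: {4,6} 1  {6,7} 2  {6,8} 2  {7,8} 2
  3 to go: {4,6,7} 3  {4,6,8} 3  {5,7,8} 2  {6,7,8} 6
  4 to go: {3,5,7,8} 2  {4,6,7,8} 12  {5,6,7,8} 8
  5 to go: {2,3,5,7,8} 2  {3,5,6,7,8} 10  {4,5,6,7,8} 20
  6 to go: {1,2,3,5,7,8} 2  {2,3,5,6,7,8} 12  {3,4,5,6,7,8} 30
  7 to go: {0,1,2,3,5,7,8} 2  {1,2,3,5,6,7,8} 14  {2,3,4,5,6,7,8} 42
  if 0:i drops first: 56 orders
  if 4:m drops first: 16 orders
heap linearizations: 72

72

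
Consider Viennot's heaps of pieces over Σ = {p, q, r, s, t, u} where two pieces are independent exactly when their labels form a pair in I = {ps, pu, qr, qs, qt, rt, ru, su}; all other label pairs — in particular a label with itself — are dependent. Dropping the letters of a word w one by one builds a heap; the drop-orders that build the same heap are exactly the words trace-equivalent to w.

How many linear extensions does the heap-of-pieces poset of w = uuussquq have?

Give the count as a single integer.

28

piece 0:u — minimal
piece 1:u rests on {0:u}
piece 2:u rests on {1:u}
piece 3:s — minimal
piece 4:s rests on {3:s}
piece 5:q rests on {2:u}
piece 6:u rests on {5:q}
piece 7:q rests on {6:u}
minimal pieces: {0:u, 3:s}
ways to finish when only these pieces remain (= sum over removing one remaining piece with nothing left below it):
  1 left: {4}→1  {7}→1
  2 left: {3,4}→1  {4,7}→2  {6,7}→1
  3 left: {3,4,7}→3  {4,6,7}→3  {5,6,7}→1
  4 left: {2,5,6,7}→1  {3,4,6,7}→6  {4,5,6,7}→4
  5 left: {1,2,5,6,7}→1  {2,4,5,6,7}→5  {3,4,5,6,7}→10
  6 left: {0,1,2,5,6,7}→1  {1,2,4,5,6,7}→6  {2,3,4,5,6,7}→15
  placing 0:u first → 21 extensions
  placing 3:s first → 7 extensions
total linear extensions = 28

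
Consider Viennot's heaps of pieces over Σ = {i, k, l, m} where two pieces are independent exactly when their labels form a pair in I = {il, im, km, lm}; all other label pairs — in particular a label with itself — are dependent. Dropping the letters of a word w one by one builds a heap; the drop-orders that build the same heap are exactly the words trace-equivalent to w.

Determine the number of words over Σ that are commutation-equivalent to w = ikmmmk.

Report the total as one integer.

20

#0=i has no predecessor
#1=k depends on [0:i]
#2=m has no predecessor
#3=m depends on [2:m]
#4=m depends on [3:m]
#5=k depends on [1:k]
sources: [0:i, 2:m]
N(rest) = Σ N(rest − s) over sources s of rest; N(one piece) = 1:
  size 1 → [4]=1  [5]=1
  size 2 → [1,5]=1  [3,4]=1  [4,5]=2
  size 3 → [0,1,5]=1  [1,4,5]=3  [2,3,4]=1  [3,4,5]=3
  size 4 → [0,1,4,5]=4  [1,3,4,5]=6  [2,3,4,5]=4
  first=0(i) contributes 10
  first=2(m) contributes 10
|[w]| = 20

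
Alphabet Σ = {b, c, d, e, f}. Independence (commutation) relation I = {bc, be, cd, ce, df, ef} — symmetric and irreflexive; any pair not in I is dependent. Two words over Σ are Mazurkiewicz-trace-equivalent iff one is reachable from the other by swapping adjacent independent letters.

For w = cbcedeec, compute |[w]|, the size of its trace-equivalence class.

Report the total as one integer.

112

drop 0:c onto floor
drop 1:b onto floor
drop 2:c onto {0:c}
drop 3:e onto floor
drop 4:d onto {1:b, 3:e}
drop 5:e onto {4:d}
drop 6:e onto {5:e}
drop 7:c onto {2:c}
ground layer = {0:c, 1:b, 3:e}
drop-orders for the pieces not yet dropped (sum over which currently-grounded one goes next):
  1 to go: {6} 1  {7} 1
  2 to go: {2,7} 1  {5,6} 1  {6,7} 2
  3 to go: {0,2,7} 1  {2,6,7} 3  {4,5,6} 1  {5,6,7} 3
  4 to go: {0,2,6,7} 4  {1,4,5,6} 1  {2,5,6,7} 6  {3,4,5,6} 1  {4,5,6,7} 4
  5 to go: {0,2,5,6,7} 10  {1,3,4,5,6} 2  {1,4,5,6,7} 5  {2,4,5,6,7} 10  {3,4,5,6,7} 5
  6 to go: {0,2,4,5,6,7} 20  {1,2,4,5,6,7} 15  {1,3,4,5,6,7} 12  {2,3,4,5,6,7} 15
  if 0:c drops first: 42 orders
  if 1:b drops first: 35 orders
  if 3:e drops first: 35 orders
heap linearizations: 112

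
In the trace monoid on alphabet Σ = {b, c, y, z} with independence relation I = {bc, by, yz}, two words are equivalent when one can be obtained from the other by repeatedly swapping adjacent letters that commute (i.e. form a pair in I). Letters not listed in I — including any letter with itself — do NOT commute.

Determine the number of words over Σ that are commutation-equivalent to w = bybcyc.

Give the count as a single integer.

15

drop 0:b onto floor
drop 1:y onto floor
drop 2:b onto {0:b}
drop 3:c onto {1:y}
drop 4:y onto {3:c}
drop 5:c onto {4:y}
ground layer = {0:b, 1:y}
drop-orders for the pieces not yet dropped (sum over which currently-grounded one goes next):
  1 to go: {2} 1  {5} 1
  2 to go: {0,2} 1  {2,5} 2  {4,5} 1
  3 to go: {0,2,5} 3  {2,4,5} 3  {3,4,5} 1
  4 to go: {0,2,4,5} 6  {1,3,4,5} 1  {2,3,4,5} 4
  if 0:b drops first: 5 orders
  if 1:y drops first: 10 orders
heap linearizations: 15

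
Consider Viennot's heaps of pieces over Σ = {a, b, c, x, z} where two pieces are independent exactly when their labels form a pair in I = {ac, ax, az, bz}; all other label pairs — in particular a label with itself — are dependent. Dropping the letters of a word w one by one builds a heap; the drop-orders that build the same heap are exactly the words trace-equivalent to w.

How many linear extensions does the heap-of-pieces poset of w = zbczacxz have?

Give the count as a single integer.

13

piece 0:z — minimal
piece 1:b — minimal
piece 2:c rests on {0:z, 1:b}
piece 3:z rests on {2:c}
piece 4:a rests on {1:b}
piece 5:c rests on {3:z}
piece 6:x rests on {5:c}
piece 7:z rests on {6:x}
minimal pieces: {0:z, 1:b}
ways to finish when only these pieces remain (= sum over removing one remaining piece with nothing left below it):
  1 left: {4}→1  {7}→1
  2 left: {4,7}→2  {6,7}→1
  3 left: {4,6,7}→3  {5,6,7}→1
  4 left: {3,5,6,7}→1  {4,5,6,7}→4
  5 left: {2,3,5,6,7}→1  {3,4,5,6,7}→5
  6 left: {0,2,3,5,6,7}→1  {2,3,4,5,6,7}→6
  placing 0:z first → 6 extensions
  placing 1:b first → 7 extensions
total linear extensions = 13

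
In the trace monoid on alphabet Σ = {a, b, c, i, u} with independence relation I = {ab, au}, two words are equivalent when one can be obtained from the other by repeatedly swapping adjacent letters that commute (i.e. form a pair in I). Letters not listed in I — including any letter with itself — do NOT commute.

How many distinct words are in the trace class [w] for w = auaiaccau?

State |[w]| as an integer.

#0=a has no predecessor
#1=u has no predecessor
#2=a depends on [0:a]
#3=i depends on [1:u, 2:a]
#4=a depends on [3:i]
#5=c depends on [4:a]
#6=c depends on [5:c]
#7=a depends on [6:c]
#8=u depends on [6:c]
sources: [0:a, 1:u]
N(rest) = Σ N(rest − s) over sources s of rest; N(one piece) = 1:
  size 1 → [7]=1  [8]=1
  size 2 → [7,8]=2
  size 3 → [6,7,8]=2
  size 4 → [5,6,7,8]=2
  size 5 → [4,5,6,7,8]=2
  size 6 → [3,4,5,6,7,8]=2
  size 7 → [1,3,4,5,6,7,8]=2  [2,3,4,5,6,7,8]=2
  first=0(a) contributes 4
  first=1(u) contributes 2
|[w]| = 6

6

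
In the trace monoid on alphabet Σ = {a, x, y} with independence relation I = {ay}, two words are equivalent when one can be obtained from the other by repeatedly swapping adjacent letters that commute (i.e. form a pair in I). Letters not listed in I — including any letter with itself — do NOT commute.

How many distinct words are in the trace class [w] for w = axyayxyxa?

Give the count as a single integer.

piece 0:a — minimal
piece 1:x rests on {0:a}
piece 2:y rests on {1:x}
piece 3:a rests on {1:x}
piece 4:y rests on {2:y}
piece 5:x rests on {3:a, 4:y}
piece 6:y rests on {5:x}
piece 7:x rests on {6:y}
piece 8:a rests on {7:x}
minimal pieces: {0:a}
ways to finish when only these pieces remain (= sum over removing one remaining piece with nothing left below it):
  1 left: {8}→1
  2 left: {7,8}→1
  3 left: {6,7,8}→1
  4 left: {5,6,7,8}→1
  5 left: {3,5,6,7,8}→1  {4,5,6,7,8}→1
  6 left: {2,4,5,6,7,8}→1  {3,4,5,6,7,8}→2
  7 left: {2,3,4,5,6,7,8}→3
  placing 0:a first → 3 extensions

3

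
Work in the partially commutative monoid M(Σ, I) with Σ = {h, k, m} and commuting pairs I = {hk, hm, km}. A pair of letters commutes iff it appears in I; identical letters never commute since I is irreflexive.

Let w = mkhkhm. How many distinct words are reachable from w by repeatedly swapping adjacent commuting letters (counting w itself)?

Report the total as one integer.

90

piece 0:m — minimal
piece 1:k — minimal
piece 2:h — minimal
piece 3:k rests on {1:k}
piece 4:h rests on {2:h}
piece 5:m rests on {0:m}
minimal pieces: {0:m, 1:k, 2:h}
ways to finish when only these pieces remain (= sum over removing one remaining piece with nothing left below it):
  1 left: {3}→1  {4}→1  {5}→1
  2 left: {0,5}→1  {1,3}→1  {2,4}→1  {3,4}→2  {3,5}→2  {4,5}→2
  3 left: {0,3,5}→3  {0,4,5}→3  {1,3,4}→3  {1,3,5}→3  {2,3,4}→3  {2,4,5}→3  {3,4,5}→6
  4 left: {0,1,3,5}→6  {0,2,4,5}→6  {0,3,4,5}→12  {1,2,3,4}→6  {1,3,4,5}→12  {2,3,4,5}→12
  placing 0:m first → 30 extensions
  placing 1:k first → 30 extensions
  placing 2:h first → 30 extensions
total linear extensions = 90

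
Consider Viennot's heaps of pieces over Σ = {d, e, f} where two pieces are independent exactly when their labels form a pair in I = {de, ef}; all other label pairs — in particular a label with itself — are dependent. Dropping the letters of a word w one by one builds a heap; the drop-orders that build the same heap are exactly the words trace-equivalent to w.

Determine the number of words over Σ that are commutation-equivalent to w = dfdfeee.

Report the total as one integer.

35

0(d) covers ∅
1(f) covers 0:d
2(d) covers 1:f
3(f) covers 2:d
4(e) covers ∅
5(e) covers 4:e
6(e) covers 5:e
floor of heap: 0:d, 4:e
completions by unplaced set U, small U first (add the entries for U minus each lowest piece of U):
  |U|=1: {3}:1  {6}:1
  |U|=2: {2,3}:1  {3,6}:2  {5,6}:1
  |U|=3: {1,2,3}:1  {2,3,6}:3  {3,5,6}:3  {4,5,6}:1
  |U|=4: {0,1,2,3}:1  {1,2,3,6}:4  {2,3,5,6}:6  {3,4,5,6}:4
  |U|=5: {0,1,2,3,6}:5  {1,2,3,5,6}:10  {2,3,4,5,6}:10
  start at 0(d): 20
  start at 4(e): 15
sum over floor = 35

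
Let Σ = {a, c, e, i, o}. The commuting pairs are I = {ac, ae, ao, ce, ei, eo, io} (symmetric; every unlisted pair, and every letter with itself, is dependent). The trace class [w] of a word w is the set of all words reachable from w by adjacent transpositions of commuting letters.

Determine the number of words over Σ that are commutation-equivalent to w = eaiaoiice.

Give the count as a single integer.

0(e) covers ∅
1(a) covers ∅
2(i) covers 1:a
3(a) covers 2:i
4(o) covers ∅
5(i) covers 3:a
6(i) covers 5:i
7(c) covers 4:o, 6:i
8(e) covers 0:e
floor of heap: 0:e, 1:a, 4:o
completions by unplaced set U, small U first (add the entries for U minus each lowest piece of U):
  |U|=1: {7}:1  {8}:1
  |U|=2: {0,8}:1  {4,7}:1  {6,7}:1  {7,8}:2
  |U|=3: {0,7,8}:3  {4,6,7}:2  {4,7,8}:3  {5,6,7}:1  {6,7,8}:3
  |U|=4: {0,4,7,8}:6  {0,6,7,8}:6  {3,5,6,7}:1  {4,5,6,7}:3  {4,6,7,8}:8  {5,6,7,8}:4
  |U|=5: {0,4,6,7,8}:20  {0,5,6,7,8}:10  {2,3,5,6,7}:1  {3,4,5,6,7}:4  {3,5,6,7,8}:5  {4,5,6,7,8}:15
  |U|=6: {0,3,5,6,7,8}:15  {0,4,5,6,7,8}:45  {1,2,3,5,6,7}:1  {2,3,4,5,6,7}:5  {2,3,5,6,7,8}:6  {3,4,5,6,7,8}:24
  |U|=7: {0,2,3,5,6,7,8}:21  {0,3,4,5,6,7,8}:84  {1,2,3,4,5,6,7}:6  {1,2,3,5,6,7,8}:7  {2,3,4,5,6,7,8}:35
  start at 0(e): 48
  start at 1(a): 140
  start at 4(o): 28
sum over floor = 216

216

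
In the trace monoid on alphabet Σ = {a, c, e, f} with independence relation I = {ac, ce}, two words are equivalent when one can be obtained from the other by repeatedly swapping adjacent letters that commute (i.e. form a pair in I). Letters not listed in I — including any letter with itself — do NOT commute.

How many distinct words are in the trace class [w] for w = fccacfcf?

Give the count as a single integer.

0(f) covers ∅
1(c) covers 0:f
2(c) covers 1:c
3(a) covers 0:f
4(c) covers 2:c
5(f) covers 3:a, 4:c
6(c) covers 5:f
7(f) covers 6:c
floor of heap: 0:f
completions by unplaced set U, small U first (add the entries for U minus each lowest piece of U):
  |U|=1: {7}:1
  |U|=2: {6,7}:1
  |U|=3: {5,6,7}:1
  |U|=4: {3,5,6,7}:1  {4,5,6,7}:1
  |U|=5: {2,4,5,6,7}:1  {3,4,5,6,7}:2
  |U|=6: {1,2,4,5,6,7}:1  {2,3,4,5,6,7}:3
  start at 0(f): 4

4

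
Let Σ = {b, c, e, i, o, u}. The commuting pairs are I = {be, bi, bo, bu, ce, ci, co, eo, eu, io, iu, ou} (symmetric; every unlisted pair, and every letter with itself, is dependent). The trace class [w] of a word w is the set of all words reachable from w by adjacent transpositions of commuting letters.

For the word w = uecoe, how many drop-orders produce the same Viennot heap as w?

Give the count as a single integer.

30

0(u) covers ∅
1(e) covers ∅
2(c) covers 0:u
3(o) covers ∅
4(e) covers 1:e
floor of heap: 0:u, 1:e, 3:o
completions by unplaced set U, small U first (add the entries for U minus each lowest piece of U):
  |U|=1: {2}:1  {3}:1  {4}:1
  |U|=2: {0,2}:1  {1,4}:1  {2,3}:2  {2,4}:2  {3,4}:2
  |U|=3: {0,2,3}:3  {0,2,4}:3  {1,2,4}:3  {1,3,4}:3  {2,3,4}:6
  start at 0(u): 12
  start at 1(e): 12
  start at 3(o): 6
sum over floor = 30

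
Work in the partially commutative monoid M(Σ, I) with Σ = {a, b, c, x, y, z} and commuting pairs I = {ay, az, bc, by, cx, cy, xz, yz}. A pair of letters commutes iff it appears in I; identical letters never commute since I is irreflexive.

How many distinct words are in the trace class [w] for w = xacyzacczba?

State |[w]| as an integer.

#0=x has no predecessor
#1=a depends on [0:x]
#2=c depends on [1:a]
#3=y depends on [0:x]
#4=z depends on [2:c]
#5=a depends on [2:c]
#6=c depends on [4:z, 5:a]
#7=c depends on [6:c]
#8=z depends on [7:c]
#9=b depends on [8:z]
#10=a depends on [9:b]
sources: [0:x]
N(rest) = Σ N(rest − s) over sources s of rest; N(one piece) = 1:
  size 1 → [3]=1  [10]=1
  size 2 → [3,10]=2  [9,10]=1
  size 3 → [3,9,10]=3  [8,9,10]=1
  size 4 → [3,8,9,10]=4  [7,8,9,10]=1
  size 5 → [3,7,8,9,10]=5  [6,7,8,9,10]=1
  size 6 → [3,6,7,8,9,10]=6  [4,6,7,8,9,10]=1  [5,6,7,8,9,10]=1
  size 7 → [3,4,6,7,8,9,10]=7  [3,5,6,7,8,9,10]=7  [4,5,6,7,8,9,10]=2
  size 8 → [2,4,5,6,7,8,9,10]=2  [3,4,5,6,7,8,9,10]=16
  size 9 → [1,2,4,5,6,7,8,9,10]=2  [2,3,4,5,6,7,8,9,10]=18
  first=0(x) contributes 20

20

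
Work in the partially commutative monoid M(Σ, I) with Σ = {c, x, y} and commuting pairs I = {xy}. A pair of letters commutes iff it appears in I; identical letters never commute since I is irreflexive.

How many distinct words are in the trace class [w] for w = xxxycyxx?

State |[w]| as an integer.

0(x) covers ∅
1(x) covers 0:x
2(x) covers 1:x
3(y) covers ∅
4(c) covers 2:x, 3:y
5(y) covers 4:c
6(x) covers 4:c
7(x) covers 6:x
floor of heap: 0:x, 3:y
completions by unplaced set U, small U first (add the entries for U minus each lowest piece of U):
  |U|=1: {5}:1  {7}:1
  |U|=2: {5,7}:2  {6,7}:1
  |U|=3: {5,6,7}:3
  |U|=4: {4,5,6,7}:3
  |U|=5: {2,4,5,6,7}:3  {3,4,5,6,7}:3
  |U|=6: {1,2,4,5,6,7}:3  {2,3,4,5,6,7}:6
  start at 0(x): 9
  start at 3(y): 3
sum over floor = 12

12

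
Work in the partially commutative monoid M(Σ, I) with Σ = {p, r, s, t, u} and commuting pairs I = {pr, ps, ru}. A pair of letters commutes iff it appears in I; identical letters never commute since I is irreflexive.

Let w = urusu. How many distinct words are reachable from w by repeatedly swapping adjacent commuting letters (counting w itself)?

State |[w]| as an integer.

piece 0:u — minimal
piece 1:r — minimal
piece 2:u rests on {0:u}
piece 3:s rests on {1:r, 2:u}
piece 4:u rests on {3:s}
minimal pieces: {0:u, 1:r}
ways to finish when only these pieces remain (= sum over removing one remaining piece with nothing left below it):
  1 left: {4}→1
  2 left: {3,4}→1
  3 left: {1,3,4}→1  {2,3,4}→1
  placing 0:u first → 2 extensions
  placing 1:r first → 1 extensions
total linear extensions = 3

3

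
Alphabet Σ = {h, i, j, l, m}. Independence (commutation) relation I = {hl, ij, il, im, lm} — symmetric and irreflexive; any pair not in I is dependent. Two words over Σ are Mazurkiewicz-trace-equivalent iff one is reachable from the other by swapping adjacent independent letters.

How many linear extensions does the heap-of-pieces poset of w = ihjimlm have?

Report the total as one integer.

15

0(i) covers ∅
1(h) covers 0:i
2(j) covers 1:h
3(i) covers 1:h
4(m) covers 2:j
5(l) covers 2:j
6(m) covers 4:m
floor of heap: 0:i
completions by unplaced set U, small U first (add the entries for U minus each lowest piece of U):
  |U|=1: {3}:1  {5}:1  {6}:1
  |U|=2: {3,5}:2  {3,6}:2  {4,6}:1  {5,6}:2
  |U|=3: {3,4,6}:3  {3,5,6}:6  {4,5,6}:3
  |U|=4: {2,4,5,6}:3  {3,4,5,6}:12
  |U|=5: {2,3,4,5,6}:15
  start at 0(i): 15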